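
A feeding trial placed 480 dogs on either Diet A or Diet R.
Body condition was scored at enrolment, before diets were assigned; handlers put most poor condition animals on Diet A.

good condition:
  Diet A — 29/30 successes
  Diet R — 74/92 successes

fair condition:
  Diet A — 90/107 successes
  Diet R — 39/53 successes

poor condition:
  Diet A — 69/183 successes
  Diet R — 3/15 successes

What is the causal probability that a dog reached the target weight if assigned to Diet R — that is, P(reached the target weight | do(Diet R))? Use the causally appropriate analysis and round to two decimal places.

Since starting body condition is a pre-existing factor (not a product of the diet) and it affects the outcome on its own, it is a confounder. The stratified rates, not the pooled rate, identify the causal effect.
Standardising Diet R to the population starting body condition mix: 0.254·74/92 + 0.333·39/53 + 0.412·3/15 = 0.532.

0.53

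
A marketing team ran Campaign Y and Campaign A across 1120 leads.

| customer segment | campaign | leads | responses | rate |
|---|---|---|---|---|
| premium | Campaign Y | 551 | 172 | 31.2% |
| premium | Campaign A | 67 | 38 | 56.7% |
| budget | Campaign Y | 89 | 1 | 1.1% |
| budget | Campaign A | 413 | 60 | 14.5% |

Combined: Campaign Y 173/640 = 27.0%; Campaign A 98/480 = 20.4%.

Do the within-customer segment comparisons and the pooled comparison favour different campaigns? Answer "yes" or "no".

Within each customer segment level (premium 31.2% vs 56.7%; budget 1.1% vs 14.5%), Campaign A has the higher rate every time. Pooled: 27.0% vs 20.4% — Campaign Y has the higher rate overall. The two comparisons disagree.

yes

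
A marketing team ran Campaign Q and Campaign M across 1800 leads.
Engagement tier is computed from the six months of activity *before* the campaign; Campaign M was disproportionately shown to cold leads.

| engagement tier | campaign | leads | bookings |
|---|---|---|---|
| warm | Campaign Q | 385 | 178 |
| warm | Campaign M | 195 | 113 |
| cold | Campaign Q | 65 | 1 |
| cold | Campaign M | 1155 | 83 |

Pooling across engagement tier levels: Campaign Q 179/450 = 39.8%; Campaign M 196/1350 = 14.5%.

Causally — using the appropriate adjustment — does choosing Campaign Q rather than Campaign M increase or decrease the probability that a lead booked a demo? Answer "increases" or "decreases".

The engagement tier-specific comparison favours Campaign M throughout, but the pooled figures favour Campaign Q. The question is whether to condition on engagement tier.
Engagement tier is set before the campaign has any effect — it is not caused by the campaign — and it independently drives the outcome. That makes it a confounder, so the causal comparison is within engagement tier levels.
Within each level — warm: 46.2% vs 57.9%; cold: 1.5% vs 7.2% — Campaign M is higher every time.

decreases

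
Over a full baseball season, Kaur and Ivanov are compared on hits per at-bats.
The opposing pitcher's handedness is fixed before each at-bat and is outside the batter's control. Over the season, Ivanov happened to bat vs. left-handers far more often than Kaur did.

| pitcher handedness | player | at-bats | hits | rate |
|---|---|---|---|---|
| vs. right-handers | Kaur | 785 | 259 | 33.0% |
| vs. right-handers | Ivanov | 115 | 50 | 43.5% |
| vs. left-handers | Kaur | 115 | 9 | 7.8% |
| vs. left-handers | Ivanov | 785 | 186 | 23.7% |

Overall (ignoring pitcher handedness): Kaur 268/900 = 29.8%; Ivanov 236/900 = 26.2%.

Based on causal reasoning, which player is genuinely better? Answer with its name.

Nothing the player does changes pitcher handedness; the imbalance is an allocation artefact. With pitcher handedness also predicting the outcome, the pooled figure is confounded, and the within-stratum comparison is the causal one.
Within each level — vs. right-handers: 33.0% vs 43.5%; vs. left-handers: 7.8% vs 23.7% — Ivanov is higher every time.

Ivanov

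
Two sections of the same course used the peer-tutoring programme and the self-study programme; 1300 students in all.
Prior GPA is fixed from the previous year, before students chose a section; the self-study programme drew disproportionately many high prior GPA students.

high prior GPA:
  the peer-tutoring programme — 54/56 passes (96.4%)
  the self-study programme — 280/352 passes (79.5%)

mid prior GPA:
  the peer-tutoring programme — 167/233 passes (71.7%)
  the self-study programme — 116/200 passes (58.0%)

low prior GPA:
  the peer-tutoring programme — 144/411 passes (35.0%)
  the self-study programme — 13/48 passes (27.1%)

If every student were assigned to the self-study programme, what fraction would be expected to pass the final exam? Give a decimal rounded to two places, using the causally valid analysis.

the peer-tutoring programme is higher inside every prior GPA band stratum but the self-study programme is higher in aggregate. Whether to stratify depends on how prior GPA band relates to the teaching method.
Prior GPA band differs across teaching methods for reasons unrelated to any effect of the teaching method itself, and it separately predicts the outcome — a classic confounder. We must compare within prior GPA band levels.
Standardising the self-study programme to the population prior GPA band mix: 0.314·280/352 + 0.333·116/200 + 0.353·13/48 = 0.538.

0.54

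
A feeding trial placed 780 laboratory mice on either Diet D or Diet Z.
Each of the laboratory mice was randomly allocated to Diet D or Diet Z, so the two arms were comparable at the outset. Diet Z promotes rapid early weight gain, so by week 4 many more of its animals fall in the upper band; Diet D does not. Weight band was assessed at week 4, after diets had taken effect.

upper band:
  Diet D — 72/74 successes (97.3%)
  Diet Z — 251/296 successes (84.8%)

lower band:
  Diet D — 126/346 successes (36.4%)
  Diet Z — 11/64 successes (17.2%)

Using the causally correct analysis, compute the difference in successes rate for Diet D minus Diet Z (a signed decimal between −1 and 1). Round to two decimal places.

Week-4 weight band here is a post-treatment variable shaped by the diet; conditioning on it would introduce bias rather than remove it. The overall comparison is the causal one.
The causal difference is the pooled difference: 0.471 − 0.728 = -0.256.

-0.26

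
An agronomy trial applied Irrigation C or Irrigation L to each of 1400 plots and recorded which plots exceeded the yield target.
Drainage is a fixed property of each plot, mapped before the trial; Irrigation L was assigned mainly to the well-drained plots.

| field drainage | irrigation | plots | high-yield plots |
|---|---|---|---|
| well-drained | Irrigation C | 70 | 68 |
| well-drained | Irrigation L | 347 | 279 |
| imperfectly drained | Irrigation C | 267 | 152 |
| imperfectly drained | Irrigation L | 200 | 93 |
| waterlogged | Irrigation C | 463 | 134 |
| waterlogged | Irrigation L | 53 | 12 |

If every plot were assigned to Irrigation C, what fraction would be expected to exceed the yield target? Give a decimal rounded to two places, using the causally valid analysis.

Field drainage satisfies the back-door criterion: it is not a descendant of the irrigation, and it blocks the spurious path from irrigation to outcome. Adjusting for it (i.e., using the within-field drainage rates) gives the causal effect.
Standardising Irrigation C to the population field drainage mix: 0.298·68/70 + 0.334·152/267 + 0.369·134/463 = 0.586.

0.59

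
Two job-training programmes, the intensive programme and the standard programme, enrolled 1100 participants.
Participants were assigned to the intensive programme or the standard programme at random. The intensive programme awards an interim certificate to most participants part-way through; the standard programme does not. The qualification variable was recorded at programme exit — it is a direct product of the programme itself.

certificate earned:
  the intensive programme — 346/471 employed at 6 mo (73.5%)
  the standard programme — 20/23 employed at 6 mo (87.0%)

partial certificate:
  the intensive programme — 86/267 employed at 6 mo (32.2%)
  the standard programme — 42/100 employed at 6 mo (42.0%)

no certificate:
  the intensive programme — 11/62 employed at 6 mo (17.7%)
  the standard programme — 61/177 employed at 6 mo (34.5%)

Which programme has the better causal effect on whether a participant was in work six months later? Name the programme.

the intensive programme

the standard programme is higher inside every qualification attained during the programme stratum but the intensive programme is higher in aggregate. Whether to stratify depends on how qualification attained during the programme relates to the programme.
Qualification attained during the programme is recorded after the programme and is itself shifted by it — it sits on the causal path from programme to outcome. Conditioning on a mediator would strip out part of the effect we want; the pooled comparison gives the total causal effect.
Pooled: the intensive programme 55.4% vs the standard programme 41.0%; the intensive programme is higher overall.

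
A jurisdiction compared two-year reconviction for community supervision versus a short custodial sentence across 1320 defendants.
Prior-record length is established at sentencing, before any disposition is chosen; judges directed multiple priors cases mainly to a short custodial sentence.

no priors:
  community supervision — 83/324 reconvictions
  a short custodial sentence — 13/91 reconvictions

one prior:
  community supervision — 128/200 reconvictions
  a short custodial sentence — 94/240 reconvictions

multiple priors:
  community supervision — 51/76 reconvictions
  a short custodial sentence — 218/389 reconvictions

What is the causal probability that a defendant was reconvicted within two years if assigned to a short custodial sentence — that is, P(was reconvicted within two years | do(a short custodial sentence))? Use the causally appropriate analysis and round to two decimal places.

0.37

Nothing the disposition does changes prior-record length; the imbalance is an allocation artefact. With prior-record length also predicting the outcome, the pooled figure is confounded, and the within-stratum comparison is the causal one.
Standardising a short custodial sentence to the population prior-record length mix: 0.314·13/91 + 0.333·94/240 + 0.352·218/389 = 0.373.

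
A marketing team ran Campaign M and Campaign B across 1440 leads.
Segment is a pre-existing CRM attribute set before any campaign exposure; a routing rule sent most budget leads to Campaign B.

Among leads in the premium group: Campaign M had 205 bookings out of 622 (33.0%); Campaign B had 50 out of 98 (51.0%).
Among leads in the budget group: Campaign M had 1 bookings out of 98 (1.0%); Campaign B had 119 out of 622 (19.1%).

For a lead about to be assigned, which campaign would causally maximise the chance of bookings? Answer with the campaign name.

Customer segment satisfies the back-door criterion: it is not a descendant of the campaign, and it blocks the spurious path from campaign to outcome. Adjusting for it (i.e., using the within-customer segment rates) gives the causal effect.
Within each level — premium: 33.0% vs 51.0%; budget: 1.0% vs 19.1% — Campaign B is higher every time.

Campaign B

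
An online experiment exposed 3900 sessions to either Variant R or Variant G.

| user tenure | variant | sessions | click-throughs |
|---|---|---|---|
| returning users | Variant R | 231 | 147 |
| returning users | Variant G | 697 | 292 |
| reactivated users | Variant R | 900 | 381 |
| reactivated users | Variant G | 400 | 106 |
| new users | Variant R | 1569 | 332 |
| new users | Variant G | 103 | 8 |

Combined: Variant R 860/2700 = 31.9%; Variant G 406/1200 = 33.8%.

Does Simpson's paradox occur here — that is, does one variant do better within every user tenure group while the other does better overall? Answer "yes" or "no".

Within each user tenure level (returning users 63.6% vs 41.9%; reactivated users 42.3% vs 26.5%; new users 21.2% vs 7.8%), Variant R has the higher rate every time. Pooled: 31.9% vs 33.8% — Variant G has the higher rate overall. The two comparisons disagree.

yes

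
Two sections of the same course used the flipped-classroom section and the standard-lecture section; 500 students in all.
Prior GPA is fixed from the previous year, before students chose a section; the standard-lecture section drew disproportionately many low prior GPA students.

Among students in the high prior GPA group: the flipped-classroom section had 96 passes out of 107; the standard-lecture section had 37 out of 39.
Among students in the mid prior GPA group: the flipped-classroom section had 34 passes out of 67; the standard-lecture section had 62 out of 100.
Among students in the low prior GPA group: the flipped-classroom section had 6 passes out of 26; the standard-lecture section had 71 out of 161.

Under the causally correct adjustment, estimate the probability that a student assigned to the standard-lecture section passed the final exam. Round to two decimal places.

0.65

Since prior GPA band is a pre-existing factor (not a product of the teaching method) and it affects the outcome on its own, it is a confounder. The stratified rates, not the pooled rate, identify the causal effect.
Standardising the standard-lecture section to the population prior GPA band mix: 0.292·37/39 + 0.334·62/100 + 0.374·71/161 = 0.649.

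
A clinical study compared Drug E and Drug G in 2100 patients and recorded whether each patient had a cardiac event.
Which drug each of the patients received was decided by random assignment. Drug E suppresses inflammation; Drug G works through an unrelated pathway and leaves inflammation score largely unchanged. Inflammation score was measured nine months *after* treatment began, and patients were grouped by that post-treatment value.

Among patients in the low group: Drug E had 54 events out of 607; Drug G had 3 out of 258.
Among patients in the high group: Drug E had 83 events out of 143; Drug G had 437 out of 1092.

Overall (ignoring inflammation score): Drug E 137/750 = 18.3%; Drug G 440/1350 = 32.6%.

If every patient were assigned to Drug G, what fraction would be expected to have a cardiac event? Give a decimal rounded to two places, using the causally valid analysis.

Within every inflammation score level Drug G has the lower rate, yet pooled Drug E does — Simpson's reversal.
Inflammation score is downstream of the drug. One should not condition on a consequence of treatment, so the overall rates are the right comparison.
So P(outcome | do(Drug G)) is just the pooled rate for Drug G: 440/1350 = 0.326.

0.33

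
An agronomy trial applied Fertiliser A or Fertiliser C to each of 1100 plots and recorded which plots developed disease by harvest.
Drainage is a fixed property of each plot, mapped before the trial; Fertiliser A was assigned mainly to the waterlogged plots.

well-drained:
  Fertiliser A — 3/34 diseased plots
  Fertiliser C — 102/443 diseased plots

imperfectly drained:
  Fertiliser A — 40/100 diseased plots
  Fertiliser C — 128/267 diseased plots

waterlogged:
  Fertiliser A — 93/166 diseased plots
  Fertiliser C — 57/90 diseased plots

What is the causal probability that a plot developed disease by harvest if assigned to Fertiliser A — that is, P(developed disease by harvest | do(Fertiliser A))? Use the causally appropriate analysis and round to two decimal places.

0.30

Field drainage differs across fertilisers for reasons unrelated to any effect of the fertiliser itself, and it separately predicts the outcome — a classic confounder. We must compare within field drainage levels.
Standardising Fertiliser A to the population field drainage mix: 0.434·3/34 + 0.334·40/100 + 0.233·93/166 = 0.302.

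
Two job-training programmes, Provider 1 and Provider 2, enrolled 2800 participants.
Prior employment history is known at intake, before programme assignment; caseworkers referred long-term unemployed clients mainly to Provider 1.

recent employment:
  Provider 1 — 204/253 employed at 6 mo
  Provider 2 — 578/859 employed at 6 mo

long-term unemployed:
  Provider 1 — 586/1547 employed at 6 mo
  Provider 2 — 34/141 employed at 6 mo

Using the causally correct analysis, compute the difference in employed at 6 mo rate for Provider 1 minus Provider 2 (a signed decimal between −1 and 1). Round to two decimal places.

+0.14

Within every prior employment history level Provider 1 has the higher rate, yet pooled Provider 2 does — Simpson's reversal.
Nothing the programme does changes prior employment history; the imbalance is an allocation artefact. With prior employment history also predicting the outcome, the pooled figure is confounded, and the within-stratum comparison is the causal one.
Adjusting over the population distribution of prior employment history: 0.397·(0.806−0.673) + 0.603·(0.379−0.241) = +0.136.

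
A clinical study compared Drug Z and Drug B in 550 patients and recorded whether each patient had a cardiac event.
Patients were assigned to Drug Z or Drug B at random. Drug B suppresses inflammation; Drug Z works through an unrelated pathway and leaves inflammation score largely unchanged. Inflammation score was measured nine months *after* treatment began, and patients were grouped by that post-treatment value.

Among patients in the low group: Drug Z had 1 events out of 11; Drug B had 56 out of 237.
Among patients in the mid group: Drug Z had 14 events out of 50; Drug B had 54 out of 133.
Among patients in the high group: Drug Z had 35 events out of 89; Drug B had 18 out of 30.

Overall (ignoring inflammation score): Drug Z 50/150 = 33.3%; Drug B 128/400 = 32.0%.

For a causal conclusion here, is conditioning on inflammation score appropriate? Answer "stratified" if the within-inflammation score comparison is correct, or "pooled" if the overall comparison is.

Within every inflammation score level Drug Z has the lower rate, yet pooled Drug B does — Simpson's reversal.
The distribution of inflammation score is itself part of what the drug does — it is an intermediate outcome. Holding it fixed would remove that part of the effect; the total effect is the pooled difference.
Pooled: Drug Z 33.3% vs Drug B 32.0%; Drug B is lower overall.

pooled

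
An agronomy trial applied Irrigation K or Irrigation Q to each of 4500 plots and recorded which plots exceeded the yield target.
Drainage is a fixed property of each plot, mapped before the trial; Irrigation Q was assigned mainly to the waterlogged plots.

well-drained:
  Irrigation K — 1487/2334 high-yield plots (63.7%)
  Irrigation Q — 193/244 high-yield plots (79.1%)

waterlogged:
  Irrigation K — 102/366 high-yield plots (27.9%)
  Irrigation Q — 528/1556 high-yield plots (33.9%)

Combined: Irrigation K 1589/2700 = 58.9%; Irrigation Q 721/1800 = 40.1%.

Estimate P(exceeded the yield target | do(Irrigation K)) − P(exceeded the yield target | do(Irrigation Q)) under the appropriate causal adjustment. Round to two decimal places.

The imbalance in field drainage arose from how plots were allocated, not from anything the irrigation did; and field drainage independently affects the outcome. The pooled gap is confounded — condition on field drainage.
Adjusting over the population distribution of field drainage: 0.573·(0.637−0.791) + 0.427·(0.279−0.339) = -0.114.

-0.11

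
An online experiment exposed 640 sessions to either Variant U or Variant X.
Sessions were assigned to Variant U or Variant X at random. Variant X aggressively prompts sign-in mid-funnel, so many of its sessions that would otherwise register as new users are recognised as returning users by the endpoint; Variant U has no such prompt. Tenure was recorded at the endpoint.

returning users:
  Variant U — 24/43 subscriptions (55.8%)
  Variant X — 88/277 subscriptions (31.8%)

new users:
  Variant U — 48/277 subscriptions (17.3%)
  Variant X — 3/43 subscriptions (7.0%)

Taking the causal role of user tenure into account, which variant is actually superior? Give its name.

The stratified and pooled comparisons disagree (Variant U wins within each user tenure; Variant X wins overall), so the answer turns on the causal role of user tenure.
User tenure here is a post-treatment variable shaped by the variant; conditioning on it would introduce bias rather than remove it. The overall comparison is the causal one.
Pooled: Variant U 22.5% vs Variant X 28.4%; Variant X is higher overall.

Variant X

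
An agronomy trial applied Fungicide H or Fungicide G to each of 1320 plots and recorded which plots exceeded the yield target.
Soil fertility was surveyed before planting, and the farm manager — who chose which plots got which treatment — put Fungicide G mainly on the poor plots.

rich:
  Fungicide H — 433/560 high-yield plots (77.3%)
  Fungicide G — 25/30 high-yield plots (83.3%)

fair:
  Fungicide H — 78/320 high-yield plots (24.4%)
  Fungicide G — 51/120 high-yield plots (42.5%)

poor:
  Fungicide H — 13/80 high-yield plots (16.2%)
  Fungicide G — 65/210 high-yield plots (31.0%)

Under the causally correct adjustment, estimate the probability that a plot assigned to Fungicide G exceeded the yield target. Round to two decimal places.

Soil fertility satisfies the back-door criterion: it is not a descendant of the fungicide, and it blocks the spurious path from fungicide to outcome. Adjusting for it (i.e., using the within-soil fertility rates) gives the causal effect.
Standardising Fungicide G to the population soil fertility mix: 0.447·25/30 + 0.333·51/120 + 0.220·65/210 = 0.582.

0.58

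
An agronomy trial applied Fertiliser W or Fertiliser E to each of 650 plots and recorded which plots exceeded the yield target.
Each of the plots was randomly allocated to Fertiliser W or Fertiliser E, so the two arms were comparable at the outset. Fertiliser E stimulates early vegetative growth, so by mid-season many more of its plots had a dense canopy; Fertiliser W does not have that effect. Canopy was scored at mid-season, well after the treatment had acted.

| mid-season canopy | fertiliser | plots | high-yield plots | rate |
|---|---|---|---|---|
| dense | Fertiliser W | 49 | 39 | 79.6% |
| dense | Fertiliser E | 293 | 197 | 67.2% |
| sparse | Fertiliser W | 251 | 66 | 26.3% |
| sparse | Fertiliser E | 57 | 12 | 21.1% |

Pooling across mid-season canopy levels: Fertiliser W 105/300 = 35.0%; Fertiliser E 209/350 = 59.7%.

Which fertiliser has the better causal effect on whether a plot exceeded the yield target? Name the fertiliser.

Mid-season canopy is recorded after the fertiliser and is itself shifted by it — it sits on the causal path from fertiliser to outcome. Conditioning on a mediator would strip out part of the effect we want; the pooled comparison gives the total causal effect.
Pooled: Fertiliser W 35.0% vs Fertiliser E 59.7%; Fertiliser E is higher overall.

Fertiliser E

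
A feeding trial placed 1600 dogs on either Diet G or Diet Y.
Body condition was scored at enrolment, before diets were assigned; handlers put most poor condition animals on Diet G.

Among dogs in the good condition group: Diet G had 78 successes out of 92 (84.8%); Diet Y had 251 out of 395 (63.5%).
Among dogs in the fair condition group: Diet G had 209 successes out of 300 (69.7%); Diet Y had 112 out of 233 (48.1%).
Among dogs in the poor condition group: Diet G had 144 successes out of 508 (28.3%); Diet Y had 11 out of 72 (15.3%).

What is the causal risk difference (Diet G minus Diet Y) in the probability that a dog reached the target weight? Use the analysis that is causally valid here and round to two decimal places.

Starting body condition satisfies the back-door criterion: it is not a descendant of the diet, and it blocks the spurious path from diet to outcome. Adjusting for it (i.e., using the within-starting body condition rates) gives the causal effect.
Adjusting over the population distribution of starting body condition: 0.304·(0.848−0.635) + 0.333·(0.697−0.481) + 0.362·(0.283−0.153) = +0.184.

+0.18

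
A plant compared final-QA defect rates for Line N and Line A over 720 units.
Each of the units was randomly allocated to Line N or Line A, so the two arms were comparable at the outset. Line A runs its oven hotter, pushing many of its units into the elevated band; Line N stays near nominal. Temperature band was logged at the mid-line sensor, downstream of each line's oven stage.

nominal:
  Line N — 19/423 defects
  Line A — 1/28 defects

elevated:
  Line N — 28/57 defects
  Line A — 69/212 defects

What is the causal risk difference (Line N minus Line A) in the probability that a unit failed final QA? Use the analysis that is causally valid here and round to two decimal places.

In-process temperature band is downstream of the line. One should not condition on a consequence of treatment, so the overall rates are the right comparison.
The causal difference is the pooled difference: 0.098 − 0.292 = -0.194.

-0.19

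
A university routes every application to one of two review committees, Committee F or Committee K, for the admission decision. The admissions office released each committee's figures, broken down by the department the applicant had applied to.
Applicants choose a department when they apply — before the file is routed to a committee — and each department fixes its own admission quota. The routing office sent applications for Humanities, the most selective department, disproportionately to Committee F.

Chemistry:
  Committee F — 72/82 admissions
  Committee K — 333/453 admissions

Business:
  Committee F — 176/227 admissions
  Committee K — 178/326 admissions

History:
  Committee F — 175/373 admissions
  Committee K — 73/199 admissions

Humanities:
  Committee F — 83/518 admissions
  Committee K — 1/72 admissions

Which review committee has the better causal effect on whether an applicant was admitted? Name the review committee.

Committee F

Department satisfies the back-door criterion: it is not a descendant of the review committee, and it blocks the spurious path from review committee to outcome. Adjusting for it (i.e., using the within-department rates) gives the causal effect.
Within each level — Chemistry: 87.8% vs 73.5%; Business: 77.5% vs 54.6%; History: 46.9% vs 36.7%; Humanities: 16.0% vs 1.4% — Committee F is higher every time.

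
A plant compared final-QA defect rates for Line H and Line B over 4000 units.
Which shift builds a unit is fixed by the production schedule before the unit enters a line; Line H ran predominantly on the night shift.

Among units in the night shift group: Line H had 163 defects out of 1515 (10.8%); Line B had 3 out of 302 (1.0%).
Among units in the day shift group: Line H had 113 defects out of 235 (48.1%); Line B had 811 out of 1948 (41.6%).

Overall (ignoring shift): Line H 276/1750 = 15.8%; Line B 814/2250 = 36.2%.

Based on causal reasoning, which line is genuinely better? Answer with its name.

Line B

Shift is set before the line has any effect — it is not caused by the line — and it independently drives the outcome. That makes it a confounder, so the causal comparison is within shift levels.
Within each level — night shift: 10.8% vs 1.0%; day shift: 48.1% vs 41.6% — Line B is lower every time.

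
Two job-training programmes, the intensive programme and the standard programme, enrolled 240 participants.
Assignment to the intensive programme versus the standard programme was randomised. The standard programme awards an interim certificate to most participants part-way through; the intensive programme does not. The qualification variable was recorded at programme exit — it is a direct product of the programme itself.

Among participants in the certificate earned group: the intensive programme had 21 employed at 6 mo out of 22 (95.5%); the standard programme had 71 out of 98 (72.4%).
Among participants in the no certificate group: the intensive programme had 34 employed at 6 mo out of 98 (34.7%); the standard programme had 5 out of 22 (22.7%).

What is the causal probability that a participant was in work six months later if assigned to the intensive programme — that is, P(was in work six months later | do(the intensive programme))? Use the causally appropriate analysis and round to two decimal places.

The stratified and pooled comparisons disagree (the intensive programme wins within each qualification attained during the programme; the standard programme wins overall), so the answer turns on the causal role of qualification attained during the programme.
Qualification attained during the programme is downstream of the programme. One should not condition on a consequence of treatment, so the overall rates are the right comparison.
So P(outcome | do(the intensive programme)) is just the pooled rate for the intensive programme: 55/120 = 0.458.

0.46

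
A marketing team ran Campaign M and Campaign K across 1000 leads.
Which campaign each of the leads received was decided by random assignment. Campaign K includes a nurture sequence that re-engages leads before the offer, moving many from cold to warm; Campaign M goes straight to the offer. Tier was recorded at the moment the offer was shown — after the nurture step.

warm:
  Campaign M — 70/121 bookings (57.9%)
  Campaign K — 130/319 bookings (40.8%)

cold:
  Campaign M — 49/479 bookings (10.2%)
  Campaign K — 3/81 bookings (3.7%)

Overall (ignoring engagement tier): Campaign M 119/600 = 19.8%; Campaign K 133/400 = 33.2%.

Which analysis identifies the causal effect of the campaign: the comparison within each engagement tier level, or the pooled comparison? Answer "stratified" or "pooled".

pooled

Campaign M is higher inside every engagement tier stratum but Campaign K is higher in aggregate. Whether to stratify depends on how engagement tier relates to the campaign.
Engagement tier here is a post-treatment variable shaped by the campaign; conditioning on it would introduce bias rather than remove it. The overall comparison is the causal one.
Pooled: Campaign M 19.8% vs Campaign K 33.2%; Campaign K is higher overall.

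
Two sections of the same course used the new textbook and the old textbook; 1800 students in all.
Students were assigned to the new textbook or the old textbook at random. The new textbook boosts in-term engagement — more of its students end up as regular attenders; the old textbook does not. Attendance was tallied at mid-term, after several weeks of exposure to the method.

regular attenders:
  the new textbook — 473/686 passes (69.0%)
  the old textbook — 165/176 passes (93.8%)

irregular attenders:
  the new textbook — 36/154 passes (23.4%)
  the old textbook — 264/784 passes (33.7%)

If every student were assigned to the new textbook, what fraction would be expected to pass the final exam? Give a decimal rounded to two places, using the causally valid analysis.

Within every mid-term attendance level the old textbook has the higher rate, yet pooled the new textbook does — Simpson's reversal.
Mid-term attendance is recorded after the teaching method and is itself shifted by it — it sits on the causal path from teaching method to outcome. Conditioning on a mediator would strip out part of the effect we want; the pooled comparison gives the total causal effect.
So P(outcome | do(the new textbook)) is just the pooled rate for the new textbook: 509/840 = 0.606.

0.61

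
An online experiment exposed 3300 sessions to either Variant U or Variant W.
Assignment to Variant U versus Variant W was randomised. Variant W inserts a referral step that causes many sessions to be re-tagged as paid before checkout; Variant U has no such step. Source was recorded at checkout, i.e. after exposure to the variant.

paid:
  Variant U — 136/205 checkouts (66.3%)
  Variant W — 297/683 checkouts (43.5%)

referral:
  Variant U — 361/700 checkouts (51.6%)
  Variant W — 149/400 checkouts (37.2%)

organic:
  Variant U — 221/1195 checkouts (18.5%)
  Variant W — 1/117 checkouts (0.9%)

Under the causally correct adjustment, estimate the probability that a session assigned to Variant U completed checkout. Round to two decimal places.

Variant U is higher inside every traffic source stratum but Variant W is higher in aggregate. Whether to stratify depends on how traffic source relates to the variant.
Stratifying would compare variants among sessions the variants themselves sorted into traffic source groups — a form of selection on an intermediate. The unconditioned pooled rates give the total causal effect.
So P(outcome | do(Variant U)) is just the pooled rate for Variant U: 718/2100 = 0.342.

0.34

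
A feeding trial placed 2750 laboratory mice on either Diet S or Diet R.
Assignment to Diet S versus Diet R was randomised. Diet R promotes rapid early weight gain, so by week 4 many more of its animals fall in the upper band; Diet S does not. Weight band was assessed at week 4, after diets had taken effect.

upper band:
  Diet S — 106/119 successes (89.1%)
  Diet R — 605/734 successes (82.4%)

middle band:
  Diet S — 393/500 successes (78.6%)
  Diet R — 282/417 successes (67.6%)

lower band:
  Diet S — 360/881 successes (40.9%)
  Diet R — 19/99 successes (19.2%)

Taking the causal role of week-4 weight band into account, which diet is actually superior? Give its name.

Stratifying would compare diets among laboratory mice the diets themselves sorted into week-4 weight band groups — a form of selection on an intermediate. The unconditioned pooled rates give the total causal effect.
Pooled: Diet S 57.3% vs Diet R 72.5%; Diet R is higher overall.

Diet R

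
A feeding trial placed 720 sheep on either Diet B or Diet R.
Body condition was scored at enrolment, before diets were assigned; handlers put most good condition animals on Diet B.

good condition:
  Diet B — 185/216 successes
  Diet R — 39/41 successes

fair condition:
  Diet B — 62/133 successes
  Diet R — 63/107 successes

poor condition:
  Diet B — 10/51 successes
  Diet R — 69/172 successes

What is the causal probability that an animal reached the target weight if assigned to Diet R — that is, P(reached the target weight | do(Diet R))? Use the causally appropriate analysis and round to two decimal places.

0.66

Starting body condition is set before the diet has any effect — it is not caused by the diet — and it independently drives the outcome. That makes it a confounder, so the causal comparison is within starting body condition levels.
Standardising Diet R to the population starting body condition mix: 0.357·39/41 + 0.333·63/107 + 0.310·69/172 = 0.660.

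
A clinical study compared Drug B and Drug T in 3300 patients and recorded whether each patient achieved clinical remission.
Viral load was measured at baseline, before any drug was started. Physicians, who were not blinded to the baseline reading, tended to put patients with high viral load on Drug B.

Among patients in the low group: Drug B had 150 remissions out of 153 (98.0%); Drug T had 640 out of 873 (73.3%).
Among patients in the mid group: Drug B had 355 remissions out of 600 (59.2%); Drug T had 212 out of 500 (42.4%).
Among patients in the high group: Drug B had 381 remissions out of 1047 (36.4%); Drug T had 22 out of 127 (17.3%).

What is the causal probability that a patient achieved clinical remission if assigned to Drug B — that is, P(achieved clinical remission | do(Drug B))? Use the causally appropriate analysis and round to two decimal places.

0.63

Drug B is higher inside every viral load stratum but Drug T is higher in aggregate. Whether to stratify depends on how viral load relates to the drug.
The imbalance in viral load arose from how patients were allocated, not from anything the drug did; and viral load independently affects the outcome. The pooled gap is confounded — condition on viral load.
Standardising Drug B to the population viral load mix: 0.311·150/153 + 0.333·355/600 + 0.356·381/1047 = 0.631.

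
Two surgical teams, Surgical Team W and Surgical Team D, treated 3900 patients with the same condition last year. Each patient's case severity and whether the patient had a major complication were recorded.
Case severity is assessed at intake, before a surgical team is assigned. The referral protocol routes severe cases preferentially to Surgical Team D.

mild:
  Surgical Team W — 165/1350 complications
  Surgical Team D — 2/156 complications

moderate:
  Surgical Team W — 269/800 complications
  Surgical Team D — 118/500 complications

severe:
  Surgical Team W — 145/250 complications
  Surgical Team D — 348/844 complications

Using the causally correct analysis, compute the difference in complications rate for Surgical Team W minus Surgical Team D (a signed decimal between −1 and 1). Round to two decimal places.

+0.12

Case severity is set before the surgical team has any effect — it is not caused by the surgical team — and it independently drives the outcome. That makes it a confounder, so the causal comparison is within case severity levels.
Adjusting over the population distribution of case severity: 0.386·(0.122−0.013) + 0.333·(0.336−0.236) + 0.281·(0.580−0.412) = +0.123.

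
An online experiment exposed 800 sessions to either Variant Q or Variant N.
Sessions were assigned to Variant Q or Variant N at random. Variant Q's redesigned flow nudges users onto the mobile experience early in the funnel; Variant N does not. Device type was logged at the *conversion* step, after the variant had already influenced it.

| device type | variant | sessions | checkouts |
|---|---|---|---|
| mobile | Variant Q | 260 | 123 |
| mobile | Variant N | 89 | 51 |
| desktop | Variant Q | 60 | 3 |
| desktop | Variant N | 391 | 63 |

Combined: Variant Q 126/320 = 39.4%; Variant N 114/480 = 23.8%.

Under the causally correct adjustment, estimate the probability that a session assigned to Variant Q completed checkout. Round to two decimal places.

0.39

Device type here is a post-treatment variable shaped by the variant; conditioning on it would introduce bias rather than remove it. The overall comparison is the causal one.
So P(outcome | do(Variant Q)) is just the pooled rate for Variant Q: 126/320 = 0.394.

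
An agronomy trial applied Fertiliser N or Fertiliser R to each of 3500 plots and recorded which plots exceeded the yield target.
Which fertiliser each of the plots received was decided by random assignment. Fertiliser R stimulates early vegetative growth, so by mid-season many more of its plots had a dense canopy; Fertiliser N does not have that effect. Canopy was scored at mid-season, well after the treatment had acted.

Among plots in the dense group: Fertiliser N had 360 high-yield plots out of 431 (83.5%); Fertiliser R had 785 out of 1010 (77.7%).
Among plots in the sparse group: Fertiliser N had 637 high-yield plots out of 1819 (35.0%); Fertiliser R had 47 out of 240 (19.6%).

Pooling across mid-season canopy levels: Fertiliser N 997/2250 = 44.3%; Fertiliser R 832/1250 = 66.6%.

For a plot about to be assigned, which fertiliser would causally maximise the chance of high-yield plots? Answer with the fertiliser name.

Fertiliser R

Mid-season canopy here is a post-treatment variable shaped by the fertiliser; conditioning on it would introduce bias rather than remove it. The overall comparison is the causal one.
Pooled: Fertiliser N 44.3% vs Fertiliser R 66.6%; Fertiliser R is higher overall.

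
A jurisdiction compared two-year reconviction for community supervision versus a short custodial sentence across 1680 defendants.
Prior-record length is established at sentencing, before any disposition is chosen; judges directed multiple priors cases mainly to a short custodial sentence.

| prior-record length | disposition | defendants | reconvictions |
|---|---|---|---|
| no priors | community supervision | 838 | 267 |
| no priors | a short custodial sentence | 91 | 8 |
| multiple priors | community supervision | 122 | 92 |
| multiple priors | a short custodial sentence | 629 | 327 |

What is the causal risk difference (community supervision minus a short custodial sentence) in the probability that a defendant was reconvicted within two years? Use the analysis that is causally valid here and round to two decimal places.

Within every prior-record length level a short custodial sentence has the lower rate, yet pooled community supervision does — Simpson's reversal.
The imbalance in prior-record length arose from how defendants were allocated, not from anything the disposition did; and prior-record length independently affects the outcome. The pooled gap is confounded — condition on prior-record length.
Adjusting over the population distribution of prior-record length: 0.553·(0.319−0.088) + 0.447·(0.754−0.520) = +0.232.

+0.23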